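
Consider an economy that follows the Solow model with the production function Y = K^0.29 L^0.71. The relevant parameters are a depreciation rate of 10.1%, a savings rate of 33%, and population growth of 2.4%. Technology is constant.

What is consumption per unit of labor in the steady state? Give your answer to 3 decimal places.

In steady state, investment equals break-even investment: s·k^α = (n + δ)·k.
Rearranging, k^(1−α) = s / (n + δ).
k^0.71 = 0.33 / (0.024 + 0.101) = 0.33 / 0.125 = 2.6400
k* = 2.6400^(1/0.71) ≈ 3.9247
y* = (k*)^α = 3.9247^0.29 ≈ 1.4866
c* = (1 − s)·y* = (1 − 0.33) × 1.4866 ≈ 0.9960

c* ≈ 0.996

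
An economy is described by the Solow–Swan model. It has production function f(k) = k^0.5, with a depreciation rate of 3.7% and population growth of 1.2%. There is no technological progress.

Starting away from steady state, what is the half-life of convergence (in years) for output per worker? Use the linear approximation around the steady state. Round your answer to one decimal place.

Near the steady state the convergence rate is λ = (1 − α)(n + δ).
λ = (1 − 0.5) × 0.049 = 0.5 × 0.049 = 0.0245
Half-life = ln 2 / λ = 0.6931 / 0.0245 ≈ 28.29 years

half-life ≈ 28.3 years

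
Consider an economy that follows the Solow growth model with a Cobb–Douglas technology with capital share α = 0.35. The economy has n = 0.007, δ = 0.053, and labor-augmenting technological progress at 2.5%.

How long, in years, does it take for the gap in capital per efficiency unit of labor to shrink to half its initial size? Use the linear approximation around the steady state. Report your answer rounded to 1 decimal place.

Near the steady state the convergence rate is λ = (1 − α)(n + g + δ).
λ = (1 − 0.35) × 0.085 = 0.65 × 0.085 = 0.05525
Half-life = ln 2 / λ = 0.6931 / 0.05525 ≈ 12.54 years

t_½ ≈ 12.5 years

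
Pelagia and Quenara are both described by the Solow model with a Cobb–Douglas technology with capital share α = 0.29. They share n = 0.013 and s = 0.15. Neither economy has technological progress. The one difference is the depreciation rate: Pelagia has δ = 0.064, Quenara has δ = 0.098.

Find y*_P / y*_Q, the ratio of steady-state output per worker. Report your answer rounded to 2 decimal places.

ratio ≈ 1.16

Steady-state y* = [s/(n + δ)]^(α/(1−α)), so the ratio is [ (s_P/(n + δ)_P) / (s_Q/(n + δ)_Q) ]^0.4085.
s_P/(n + δ)_P = 0.15/0.077 = 1.9481; s_Q/(n + δ)_Q = 0.15/0.111 = 1.3514.
Ratio = (1.9481/1.3514)^0.4085 = 1.4415^0.4085 ≈ 1.1611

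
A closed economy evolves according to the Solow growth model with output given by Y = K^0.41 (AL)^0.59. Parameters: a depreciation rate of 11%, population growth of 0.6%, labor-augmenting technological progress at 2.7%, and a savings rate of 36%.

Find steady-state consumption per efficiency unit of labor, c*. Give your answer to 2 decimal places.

c* ≈ 1.22

Steady state requires s·f(k) = (n + g + δ)·k, i.e. s·k^α = (n + g + δ)·k.
Dividing both sides by k: k^(1−α) = s / (n + g + δ).
k^0.59 = 0.36 / (0.006 + 0.027 + 0.110) = 0.36 / 0.143 = 2.5175
k* = 2.5175^(1/0.59) ≈ 4.7820
y* = (k*)^α = 4.7820^0.41 ≈ 1.8995
c* = (1 − s)·y* = (1 − 0.36) × 1.8995 ≈ 1.2157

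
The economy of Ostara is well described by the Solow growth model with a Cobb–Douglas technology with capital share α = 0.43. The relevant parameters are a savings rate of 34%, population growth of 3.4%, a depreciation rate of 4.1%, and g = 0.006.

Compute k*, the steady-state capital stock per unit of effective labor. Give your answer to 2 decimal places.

In steady state, investment equals break-even investment: s·k^α = (n + g + δ)·k.
Rearranging, k^(1−α) = s / (n + g + δ).
k^0.57 = 0.34 / (0.034 + 0.006 + 0.041) = 0.34 / 0.081 = 4.1975
k* = 4.1975^(1/0.57) ≈ 12.3870

k* = 12.39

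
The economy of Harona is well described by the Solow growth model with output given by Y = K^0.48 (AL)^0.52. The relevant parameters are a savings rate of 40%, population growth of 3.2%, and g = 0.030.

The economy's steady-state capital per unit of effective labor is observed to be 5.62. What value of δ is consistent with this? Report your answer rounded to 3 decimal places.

In steady state, investment equals break-even investment: s·k^α = (n + g + δ)·k.
So s / (n + g + δ) = (k*)^(1−α) = 5.62^0.52 = 2.4539.
Therefore n + g + δ = s / 2.4539 = 0.40 / 2.4539 = 0.1630, so δ = 0.1630 − 0.062 = 0.1010.

δ ≈ 0.101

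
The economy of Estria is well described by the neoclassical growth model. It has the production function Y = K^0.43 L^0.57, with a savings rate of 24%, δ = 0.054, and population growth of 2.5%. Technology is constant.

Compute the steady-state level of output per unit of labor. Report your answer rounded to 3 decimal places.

Steady state requires s·f(k) = (n + δ)·k, i.e. s·k^α = (n + δ)·k.
Rearranging, k^(1−α) = s / (n + δ).
k^0.57 = 0.24 / (0.025 + 0.054) = 0.24 / 0.079 = 3.0380
k* = 3.0380^(1/0.57) ≈ 7.0250
y* = (k*)^α = 7.0250^0.43 ≈ 2.3124

y* = 2.312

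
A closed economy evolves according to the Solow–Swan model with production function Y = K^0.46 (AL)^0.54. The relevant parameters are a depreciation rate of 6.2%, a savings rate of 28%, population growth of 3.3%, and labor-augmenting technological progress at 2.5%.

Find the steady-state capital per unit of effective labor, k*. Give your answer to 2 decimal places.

k* ≈ 4.80

In steady state, investment equals break-even investment: s·k^α = (n + g + δ)·k.
Dividing both sides by k: k^(1−α) = s / (n + g + δ).
k^0.54 = 0.28 / (0.033 + 0.025 + 0.062) = 0.28 / 0.120 = 2.3333
k* = 2.3333^(1/0.54) ≈ 4.8021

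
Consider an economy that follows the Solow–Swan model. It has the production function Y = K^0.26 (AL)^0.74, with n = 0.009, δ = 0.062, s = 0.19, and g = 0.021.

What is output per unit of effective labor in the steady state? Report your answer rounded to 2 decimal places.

In steady state, investment equals break-even investment: s·k^α = (n + g + δ)·k.
Dividing both sides by k: k^(1−α) = s / (n + g + δ).
k^0.74 = 0.19 / (0.009 + 0.021 + 0.062) = 0.19 / 0.092 = 2.0652
k* = 2.0652^(1/0.74) ≈ 2.6646
y* = (k*)^α = 2.6646^0.26 ≈ 1.2902

y* = 1.29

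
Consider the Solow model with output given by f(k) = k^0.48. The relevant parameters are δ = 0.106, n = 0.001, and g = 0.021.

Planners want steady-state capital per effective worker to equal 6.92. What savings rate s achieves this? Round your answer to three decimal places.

At the steady state, Δk = 0, so s·k^α = (n + g + δ)·k.
So s / (n + g + δ) = (k*)^(1−α) = 6.92^0.52 = 2.7344.
Therefore s = 2.7344 × (n + g + δ) = 2.7344 × 0.128 = 0.3500.

s ≈ 0.350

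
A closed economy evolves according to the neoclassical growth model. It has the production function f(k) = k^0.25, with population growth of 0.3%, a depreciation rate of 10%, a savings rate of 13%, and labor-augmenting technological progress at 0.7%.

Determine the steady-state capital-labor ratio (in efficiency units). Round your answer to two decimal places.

Steady state requires s·f(k) = (n + g + δ)·k, i.e. s·k^α = (n + g + δ)·k.
Rearranging, k^(1−α) = s / (n + g + δ).
k^0.75 = 0.13 / (0.003 + 0.007 + 0.100) = 0.13 / 0.110 = 1.1818
k* = 1.1818^(1/0.75) ≈ 1.2495

k* ≈ 1.25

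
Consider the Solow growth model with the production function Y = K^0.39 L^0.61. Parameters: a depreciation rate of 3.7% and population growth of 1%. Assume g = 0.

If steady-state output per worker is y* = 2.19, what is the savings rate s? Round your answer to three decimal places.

s ≈ 0.160

At the steady state, Δk = 0, so s·k^α = (n + δ)·k.
Since y* = [s/(n + δ)]^(α/(1−α)), we have s/(n + δ) = (y*)^((1−α)/α) = 2.19^1.5641 = 3.4079.
Therefore s = 3.4079 × (n + δ) = 3.4079 × 0.047 = 0.1602.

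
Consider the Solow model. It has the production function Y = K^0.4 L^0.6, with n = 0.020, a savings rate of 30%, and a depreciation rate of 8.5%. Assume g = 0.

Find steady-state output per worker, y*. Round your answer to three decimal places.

In steady state, investment equals break-even investment: s·k^α = (n + δ)·k.
Rearranging, k^(1−α) = s / (n + δ).
k^0.6 = 0.30 / (0.020 + 0.085) = 0.30 / 0.105 = 2.8571
k* = 2.8571^(1/0.6) ≈ 5.7528
y* = (k*)^α = 5.7528^0.4 ≈ 2.0135

y* ≈ 2.014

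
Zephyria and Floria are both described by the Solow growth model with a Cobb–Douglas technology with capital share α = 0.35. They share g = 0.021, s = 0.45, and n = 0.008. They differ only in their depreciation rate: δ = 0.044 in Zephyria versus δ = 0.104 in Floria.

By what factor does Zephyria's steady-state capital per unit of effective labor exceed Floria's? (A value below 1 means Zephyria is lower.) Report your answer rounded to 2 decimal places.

Steady-state k* = [s/(n + g + δ)]^(1/(1−α)), so the ratio is [ (s_Z/(n + g + δ)_Z) / (s_F/(n + g + δ)_F) ]^1.5385.
s_Z/(n + g + δ)_Z = 0.45/0.073 = 6.1644; s_F/(n + g + δ)_F = 0.45/0.133 = 3.3835.
Ratio = (6.1644/3.3835)^1.5385 = 1.8219^1.5385 ≈ 2.5166

ratio ≈ 2.52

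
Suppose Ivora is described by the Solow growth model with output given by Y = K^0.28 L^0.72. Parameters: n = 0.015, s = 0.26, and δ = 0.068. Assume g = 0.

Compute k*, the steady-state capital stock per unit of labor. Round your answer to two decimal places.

k* = 4.88

In steady state, investment equals break-even investment: s·k^α = (n + δ)·k.
Rearranging, k^(1−α) = s / (n + δ).
k^0.72 = 0.26 / (0.015 + 0.068) = 0.26 / 0.083 = 3.1325
k* = 3.1325^(1/0.72) ≈ 4.8836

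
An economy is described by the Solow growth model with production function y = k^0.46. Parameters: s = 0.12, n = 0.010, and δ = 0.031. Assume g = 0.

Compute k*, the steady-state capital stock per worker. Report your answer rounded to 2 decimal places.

At the steady state, Δk = 0, so s·k^α = (n + δ)·k.
Dividing both sides by k: k^(1−α) = s / (n + δ).
k^0.54 = 0.12 / (0.010 + 0.031) = 0.12 / 0.041 = 2.9268
k* = 2.9268^(1/0.54) ≈ 7.3062

k* ≈ 7.31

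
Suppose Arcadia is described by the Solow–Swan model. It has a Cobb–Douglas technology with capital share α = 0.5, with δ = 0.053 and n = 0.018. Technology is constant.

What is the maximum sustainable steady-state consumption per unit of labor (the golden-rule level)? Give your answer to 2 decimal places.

At the golden rule, f'(k) = n + δ, so α·k^(α−1) = n + δ and k_gold = (α/(n + δ))^(1/(1−α)).
k_gold = (0.5/0.071)^(1/0.5) = 7.0423^2 ≈ 49.5940
c_gold = f(k_gold) − (n + δ)·k_gold = 7.0423 − 0.071×49.5940 ≈ 3.5211

c_gold ≈ 3.52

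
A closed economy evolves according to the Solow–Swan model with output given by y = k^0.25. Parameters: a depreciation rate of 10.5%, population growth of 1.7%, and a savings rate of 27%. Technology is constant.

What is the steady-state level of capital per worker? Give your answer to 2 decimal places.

Steady state requires s·f(k) = (n + δ)·k, i.e. s·k^α = (n + δ)·k.
Rearranging, k^(1−α) = s / (n + δ).
k^0.75 = 0.27 / (0.017 + 0.105) = 0.27 / 0.122 = 2.2131
k* = 2.2131^(1/0.75) ≈ 2.8840

k* ≈ 2.88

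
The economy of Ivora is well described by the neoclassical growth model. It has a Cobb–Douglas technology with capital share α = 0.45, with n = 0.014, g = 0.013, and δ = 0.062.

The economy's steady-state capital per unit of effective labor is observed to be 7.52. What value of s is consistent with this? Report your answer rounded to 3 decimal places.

In steady state, investment equals break-even investment: s·k^α = (n + g + δ)·k.
So s / (n + g + δ) = (k*)^(1−α) = 7.52^0.55 = 3.0333.
Therefore s = 3.0333 × (n + g + δ) = 3.0333 × 0.089 = 0.2700.

s ≈ 0.270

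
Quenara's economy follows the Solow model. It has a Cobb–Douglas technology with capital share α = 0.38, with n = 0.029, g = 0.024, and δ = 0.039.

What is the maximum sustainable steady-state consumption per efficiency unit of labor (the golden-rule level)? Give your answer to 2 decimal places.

c_gold ≈ 1.48

At the golden rule, f'(k) = n + g + δ, so α·k^(α−1) = n + g + δ and k_gold = (α/(n + g + δ))^(1/(1−α)).
k_gold = (0.38/0.092)^(1/0.62) = 4.1304^1.6129 ≈ 9.8522
c_gold = f(k_gold) − (n + g + δ)·k_gold = 2.3853 − 0.092×9.8522 ≈ 1.4789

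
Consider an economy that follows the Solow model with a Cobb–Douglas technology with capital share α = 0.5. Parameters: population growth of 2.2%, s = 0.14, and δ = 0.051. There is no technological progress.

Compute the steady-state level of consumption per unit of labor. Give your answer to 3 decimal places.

In steady state, investment equals break-even investment: s·k^α = (n + δ)·k.
Dividing both sides by k: k^(1−α) = s / (n + δ).
k^0.5 = 0.14 / (0.022 + 0.051) = 0.14 / 0.073 = 1.9178
k* = 1.9178^(1/0.5) ≈ 3.6780
y* = (k*)^α = 3.6780^0.5 ≈ 1.9178
c* = (1 − s)·y* = (1 − 0.14) × 1.9178 ≈ 1.6493

c* = 1.649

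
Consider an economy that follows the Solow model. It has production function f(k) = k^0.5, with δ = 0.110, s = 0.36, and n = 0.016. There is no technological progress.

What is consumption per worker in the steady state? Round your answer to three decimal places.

In steady state, investment equals break-even investment: s·k^α = (n + δ)·k.
Dividing both sides by k: k^(1−α) = s / (n + δ).
k^0.5 = 0.36 / (0.016 + 0.110) = 0.36 / 0.126 = 2.8571
k* = 2.8571^(1/0.5) ≈ 8.1630
y* = (k*)^α = 8.1630^0.5 ≈ 2.8571
c* = (1 − s)·y* = (1 − 0.36) × 2.8571 ≈ 1.8285

c* ≈ 1.829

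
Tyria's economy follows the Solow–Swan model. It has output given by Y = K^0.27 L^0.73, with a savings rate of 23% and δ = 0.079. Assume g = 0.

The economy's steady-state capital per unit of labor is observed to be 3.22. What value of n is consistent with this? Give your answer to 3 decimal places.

n ≈ 0.019

At the steady state, Δk = 0, so s·k^α = (n + δ)·k.
So s / (n + δ) = (k*)^(1−α) = 3.22^0.73 = 2.3482.
Therefore n + δ = s / 2.3482 = 0.23 / 2.3482 = 0.0979, so n = 0.0979 − 0.079 = 0.0189.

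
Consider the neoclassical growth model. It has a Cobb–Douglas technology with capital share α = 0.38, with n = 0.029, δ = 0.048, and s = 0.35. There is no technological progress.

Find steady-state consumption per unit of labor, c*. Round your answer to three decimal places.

c* ≈ 1.644

In steady state, investment equals break-even investment: s·k^α = (n + δ)·k.
Rearranging, k^(1−α) = s / (n + δ).
k^0.62 = 0.35 / (0.029 + 0.048) = 0.35 / 0.077 = 4.5455
k* = 4.5455^(1/0.62) ≈ 11.4978
y* = (k*)^α = 11.4978^0.38 ≈ 2.5295
c* = (1 − s)·y* = (1 − 0.35) × 2.5295 ≈ 1.6442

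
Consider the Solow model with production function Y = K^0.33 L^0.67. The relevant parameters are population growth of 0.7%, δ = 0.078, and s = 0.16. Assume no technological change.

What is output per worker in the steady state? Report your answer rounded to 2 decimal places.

y* ≈ 1.37

Steady state requires s·f(k) = (n + δ)·k, i.e. s·k^α = (n + δ)·k.
Rearranging, k^(1−α) = s / (n + δ).
k^0.67 = 0.16 / (0.007 + 0.078) = 0.16 / 0.085 = 1.8824
k* = 1.8824^(1/0.67) ≈ 2.5705
y* = (k*)^α = 2.5705^0.33 ≈ 1.3655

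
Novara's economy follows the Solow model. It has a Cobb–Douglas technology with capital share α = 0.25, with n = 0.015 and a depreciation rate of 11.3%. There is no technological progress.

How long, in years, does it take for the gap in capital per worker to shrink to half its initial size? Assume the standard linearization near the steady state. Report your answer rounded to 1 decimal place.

Near the steady state the convergence rate is λ = (1 − α)(n + δ).
λ = (1 − 0.25) × 0.128 = 0.75 × 0.128 = 0.0960
Half-life = ln 2 / λ = 0.6931 / 0.0960 ≈ 7.22 years

t_½ ≈ 7.2 years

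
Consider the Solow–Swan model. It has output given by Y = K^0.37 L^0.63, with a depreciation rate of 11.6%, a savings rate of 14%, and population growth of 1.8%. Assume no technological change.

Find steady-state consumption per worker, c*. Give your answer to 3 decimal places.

In steady state, investment equals break-even investment: s·k^α = (n + δ)·k.
Rearranging, k^(1−α) = s / (n + δ).
k^0.63 = 0.14 / (0.018 + 0.116) = 0.14 / 0.134 = 1.0448
k* = 1.0448^(1/0.63) ≈ 1.0720
y* = (k*)^α = 1.0720^0.37 ≈ 1.0261
c* = (1 − s)·y* = (1 − 0.14) × 1.0261 ≈ 0.8824

c* ≈ 0.882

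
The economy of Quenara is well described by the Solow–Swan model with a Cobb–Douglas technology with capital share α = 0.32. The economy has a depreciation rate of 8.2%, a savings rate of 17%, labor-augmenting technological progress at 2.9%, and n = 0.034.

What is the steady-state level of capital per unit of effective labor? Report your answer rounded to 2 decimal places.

At the steady state, Δk = 0, so s·k^α = (n + g + δ)·k.
Dividing both sides by k: k^(1−α) = s / (n + g + δ).
k^0.68 = 0.17 / (0.034 + 0.029 + 0.082) = 0.17 / 0.145 = 1.1724
k* = 1.1724^(1/0.68) ≈ 1.2635

k* ≈ 1.26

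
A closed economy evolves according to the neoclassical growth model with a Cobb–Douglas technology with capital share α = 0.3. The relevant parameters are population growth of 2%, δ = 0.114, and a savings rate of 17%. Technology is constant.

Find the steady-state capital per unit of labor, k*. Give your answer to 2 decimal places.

At the steady state, Δk = 0, so s·k^α = (n + δ)·k.
Rearranging, k^(1−α) = s / (n + δ).
k^0.7 = 0.17 / (0.020 + 0.114) = 0.17 / 0.134 = 1.2687
k* = 1.2687^(1/0.7) ≈ 1.4049

k* ≈ 1.40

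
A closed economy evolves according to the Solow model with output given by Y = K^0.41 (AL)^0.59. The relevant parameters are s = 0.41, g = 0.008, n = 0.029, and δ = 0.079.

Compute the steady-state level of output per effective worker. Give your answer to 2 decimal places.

Steady state requires s·f(k) = (n + g + δ)·k, i.e. s·k^α = (n + g + δ)·k.
Rearranging, k^(1−α) = s / (n + g + δ).
k^0.59 = 0.41 / (0.029 + 0.008 + 0.079) = 0.41 / 0.116 = 3.5345
k* = 3.5345^(1/0.59) ≈ 8.4990
y* = (k*)^α = 8.4990^0.41 ≈ 2.4046

y* = 2.40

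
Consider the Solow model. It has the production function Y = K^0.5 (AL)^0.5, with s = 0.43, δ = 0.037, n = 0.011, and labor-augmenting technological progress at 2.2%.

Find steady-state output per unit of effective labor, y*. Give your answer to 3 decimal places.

y* ≈ 6.143

In steady state, investment equals break-even investment: s·k^α = (n + g + δ)·k.
Dividing both sides by k: k^(1−α) = s / (n + g + δ).
k^0.5 = 0.43 / (0.011 + 0.022 + 0.037) = 0.43 / 0.070 = 6.1429
k* = 6.1429^(1/0.5) ≈ 37.7352
y* = (k*)^α = 37.7352^0.5 ≈ 6.1429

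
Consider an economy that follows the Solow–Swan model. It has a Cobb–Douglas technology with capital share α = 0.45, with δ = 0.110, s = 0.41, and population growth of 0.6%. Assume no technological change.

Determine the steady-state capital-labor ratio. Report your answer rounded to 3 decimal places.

At the steady state, Δk = 0, so s·k^α = (n + δ)·k.
Dividing both sides by k: k^(1−α) = s / (n + δ).
k^0.55 = 0.41 / (0.006 + 0.110) = 0.41 / 0.116 = 3.5345
k* = 3.5345^(1/0.55) ≈ 9.9302

k* ≈ 9.930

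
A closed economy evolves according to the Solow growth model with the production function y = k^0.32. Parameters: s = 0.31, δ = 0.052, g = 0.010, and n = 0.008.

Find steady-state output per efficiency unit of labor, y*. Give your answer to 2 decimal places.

In steady state, investment equals break-even investment: s·k^α = (n + g + δ)·k.
Dividing both sides by k: k^(1−α) = s / (n + g + δ).
k^0.68 = 0.31 / (0.008 + 0.010 + 0.052) = 0.31 / 0.070 = 4.4286
k* = 4.4286^(1/0.68) ≈ 8.9206
y* = (k*)^α = 8.9206^0.32 ≈ 2.0143

y* ≈ 2.01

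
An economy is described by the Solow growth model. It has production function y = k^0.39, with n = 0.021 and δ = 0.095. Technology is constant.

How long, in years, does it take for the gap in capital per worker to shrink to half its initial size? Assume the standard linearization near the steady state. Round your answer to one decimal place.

half-life ≈ 9.8 years

Near the steady state the convergence rate is λ = (1 − α)(n + δ).
λ = (1 − 0.39) × 0.116 = 0.61 × 0.116 = 0.07076
Half-life = ln 2 / λ = 0.6931 / 0.07076 ≈ 9.80 years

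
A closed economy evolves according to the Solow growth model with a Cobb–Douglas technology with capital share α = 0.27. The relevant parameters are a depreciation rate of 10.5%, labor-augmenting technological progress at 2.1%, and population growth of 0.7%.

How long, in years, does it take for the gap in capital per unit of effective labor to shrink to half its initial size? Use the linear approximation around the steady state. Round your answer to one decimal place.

Near the steady state the convergence rate is λ = (1 − α)(n + g + δ).
λ = (1 − 0.27) × 0.133 = 0.73 × 0.133 = 0.09709
Half-life = ln 2 / λ = 0.6931 / 0.09709 ≈ 7.14 years

t_½ ≈ 7.1 years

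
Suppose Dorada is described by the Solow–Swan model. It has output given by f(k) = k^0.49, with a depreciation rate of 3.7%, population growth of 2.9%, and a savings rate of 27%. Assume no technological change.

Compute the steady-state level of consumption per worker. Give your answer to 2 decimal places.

c* ≈ 2.83

In steady state, investment equals break-even investment: s·k^α = (n + δ)·k.
Dividing both sides by k: k^(1−α) = s / (n + δ).
k^0.51 = 0.27 / (0.029 + 0.037) = 0.27 / 0.066 = 4.0909
k* = 4.0909^(1/0.51) ≈ 15.8360
y* = (k*)^α = 15.8360^0.49 ≈ 3.8710
c* = (1 − s)·y* = (1 − 0.27) × 3.8710 ≈ 2.8258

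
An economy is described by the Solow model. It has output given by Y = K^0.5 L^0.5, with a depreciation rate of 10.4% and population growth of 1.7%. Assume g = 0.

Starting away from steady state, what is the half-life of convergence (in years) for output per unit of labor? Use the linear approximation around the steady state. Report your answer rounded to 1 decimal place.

about 11.5 years

Near the steady state the convergence rate is λ = (1 − α)(n + δ).
λ = (1 − 0.5) × 0.121 = 0.5 × 0.121 = 0.0605
Half-life = ln 2 / λ = 0.6931 / 0.0605 ≈ 11.46 years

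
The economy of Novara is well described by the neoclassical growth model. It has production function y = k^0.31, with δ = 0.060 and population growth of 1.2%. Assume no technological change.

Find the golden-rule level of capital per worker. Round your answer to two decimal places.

k_gold ≈ 8.30

The golden rule sets f'(k) = n + δ, i.e. α·k^(α−1) = n + δ.
So k^(1−α) = α / (n + δ) = 0.31 / 0.072 = 4.3056.
k_gold = 4.3056^(1/0.69) ≈ 8.2964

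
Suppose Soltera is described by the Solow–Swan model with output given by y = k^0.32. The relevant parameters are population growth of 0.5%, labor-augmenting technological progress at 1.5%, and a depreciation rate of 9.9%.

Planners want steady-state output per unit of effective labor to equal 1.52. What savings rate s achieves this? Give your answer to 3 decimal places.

s ≈ 0.290

Steady state requires s·f(k) = (n + g + δ)·k, i.e. s·k^α = (n + g + δ)·k.
Since y* = [s/(n + g + δ)]^(α/(1−α)), we have s/(n + g + δ) = (y*)^((1−α)/α) = 1.52^2.125 = 2.4345.
Therefore s = 2.4345 × (n + g + δ) = 2.4345 × 0.119 = 0.2897.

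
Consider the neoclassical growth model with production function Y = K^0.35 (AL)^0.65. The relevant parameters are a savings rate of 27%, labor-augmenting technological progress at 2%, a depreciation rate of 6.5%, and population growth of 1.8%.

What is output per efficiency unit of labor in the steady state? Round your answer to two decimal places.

y* = 1.68

Steady state requires s·f(k) = (n + g + δ)·k, i.e. s·k^α = (n + g + δ)·k.
Dividing both sides by k: k^(1−α) = s / (n + g + δ).
k^0.65 = 0.27 / (0.018 + 0.020 + 0.065) = 0.27 / 0.103 = 2.6214
k* = 2.6214^(1/0.65) ≈ 4.4045
y* = (k*)^α = 4.4045^0.35 ≈ 1.6802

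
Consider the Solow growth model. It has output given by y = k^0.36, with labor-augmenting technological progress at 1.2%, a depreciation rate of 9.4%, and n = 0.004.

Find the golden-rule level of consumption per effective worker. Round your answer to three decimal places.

At the golden rule, f'(k) = n + g + δ, so α·k^(α−1) = n + g + δ and k_gold = (α/(n + g + δ))^(1/(1−α)).
k_gold = (0.36/0.110)^(1/0.64) = 3.2727^1.5625 ≈ 6.3759
c_gold = f(k_gold) − (n + g + δ)·k_gold = 1.9482 − 0.110×6.3759 ≈ 1.2469

c_gold ≈ 1.247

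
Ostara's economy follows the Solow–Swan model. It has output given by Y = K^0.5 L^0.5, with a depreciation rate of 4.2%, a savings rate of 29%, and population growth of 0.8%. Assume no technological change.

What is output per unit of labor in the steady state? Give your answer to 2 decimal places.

y* ≈ 5.80

Steady state requires s·f(k) = (n + δ)·k, i.e. s·k^α = (n + δ)·k.
Rearranging, k^(1−α) = s / (n + δ).
k^0.5 = 0.29 / (0.008 + 0.042) = 0.29 / 0.050 = 5.8000
k* = 5.8000^(1/0.5) ≈ 33.6400
y* = (k*)^α = 33.6400^0.5 ≈ 5.8000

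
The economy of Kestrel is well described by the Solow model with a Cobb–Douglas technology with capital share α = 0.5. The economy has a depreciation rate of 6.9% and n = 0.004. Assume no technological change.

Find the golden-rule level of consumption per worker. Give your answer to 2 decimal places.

c_gold ≈ 3.42

At the golden rule, f'(k) = n + δ, so α·k^(α−1) = n + δ and k_gold = (α/(n + δ))^(1/(1−α)).
k_gold = (0.5/0.073)^(1/0.5) = 6.8493^2 ≈ 46.9129
c_gold = f(k_gold) − (n + δ)·k_gold = 6.8493 − 0.073×46.9129 ≈ 3.4247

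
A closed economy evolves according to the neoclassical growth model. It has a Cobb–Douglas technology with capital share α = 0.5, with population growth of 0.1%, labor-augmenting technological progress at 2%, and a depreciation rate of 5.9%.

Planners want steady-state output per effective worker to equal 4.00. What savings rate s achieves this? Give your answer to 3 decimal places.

s ≈ 0.320

In steady state, investment equals break-even investment: s·k^α = (n + g + δ)·k.
Since y* = [s/(n + g + δ)]^(α/(1−α)), we have s/(n + g + δ) = (y*)^((1−α)/α) = 4.00^1 = 4.0000.
Therefore s = 4.0000 × (n + g + δ) = 4.0000 × 0.080 = 0.3200.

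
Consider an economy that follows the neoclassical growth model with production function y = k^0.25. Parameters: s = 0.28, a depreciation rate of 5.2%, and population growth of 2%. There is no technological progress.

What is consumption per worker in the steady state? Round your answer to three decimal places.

c* ≈ 1.132

In steady state, investment equals break-even investment: s·k^α = (n + δ)·k.
Rearranging, k^(1−α) = s / (n + δ).
k^0.75 = 0.28 / (0.020 + 0.052) = 0.28 / 0.072 = 3.8889
k* = 3.8889^(1/0.75) ≈ 6.1156
y* = (k*)^α = 6.1156^0.25 ≈ 1.5726
c* = (1 − s)·y* = (1 − 0.28) × 1.5726 ≈ 1.1323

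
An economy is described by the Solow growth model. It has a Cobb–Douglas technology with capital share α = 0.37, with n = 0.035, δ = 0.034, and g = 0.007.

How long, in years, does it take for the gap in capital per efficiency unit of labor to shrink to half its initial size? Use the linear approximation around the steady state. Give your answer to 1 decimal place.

about 14.5 years

Near the steady state the convergence rate is λ = (1 − α)(n + g + δ).
λ = (1 − 0.37) × 0.076 = 0.63 × 0.076 = 0.04788
Half-life = ln 2 / λ = 0.6931 / 0.04788 ≈ 14.48 years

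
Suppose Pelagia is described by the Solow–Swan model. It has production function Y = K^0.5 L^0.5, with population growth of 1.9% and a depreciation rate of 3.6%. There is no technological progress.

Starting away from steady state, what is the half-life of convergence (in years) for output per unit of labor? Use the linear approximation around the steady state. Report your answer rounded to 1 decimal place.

about 25.2 years

Near the steady state the convergence rate is λ = (1 − α)(n + δ).
λ = (1 − 0.5) × 0.055 = 0.5 × 0.055 = 0.0275
Half-life = ln 2 / λ = 0.6931 / 0.0275 ≈ 25.20 years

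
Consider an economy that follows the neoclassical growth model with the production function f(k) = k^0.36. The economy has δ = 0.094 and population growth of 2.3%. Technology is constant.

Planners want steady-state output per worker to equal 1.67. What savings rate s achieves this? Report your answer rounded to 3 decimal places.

At the steady state, Δk = 0, so s·k^α = (n + δ)·k.
Since y* = [s/(n + δ)]^(α/(1−α)), we have s/(n + δ) = (y*)^((1−α)/α) = 1.67^1.7778 = 2.4885.
Therefore s = 2.4885 × (n + δ) = 2.4885 × 0.117 = 0.2912.

s ≈ 0.291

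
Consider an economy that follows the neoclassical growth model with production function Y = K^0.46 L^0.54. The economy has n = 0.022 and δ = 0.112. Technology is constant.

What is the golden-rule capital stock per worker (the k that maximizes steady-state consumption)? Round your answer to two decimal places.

The golden rule sets f'(k) = n + δ, i.e. α·k^(α−1) = n + δ.
So k^(1−α) = α / (n + δ) = 0.46 / 0.134 = 3.4328.
k_gold = 3.4328^(1/0.54) ≈ 9.8162

k_gold ≈ 9.82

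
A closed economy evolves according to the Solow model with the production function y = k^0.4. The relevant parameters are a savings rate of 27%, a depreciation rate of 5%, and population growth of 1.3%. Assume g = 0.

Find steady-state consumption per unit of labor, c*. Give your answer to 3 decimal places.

c* = 1.926

Steady state requires s·f(k) = (n + δ)·k, i.e. s·k^α = (n + δ)·k.
Rearranging, k^(1−α) = s / (n + δ).
k^0.6 = 0.27 / (0.013 + 0.050) = 0.27 / 0.063 = 4.2857
k* = 4.2857^(1/0.6) ≈ 11.3076
y* = (k*)^α = 11.3076^0.4 ≈ 2.6384
c* = (1 − s)·y* = (1 − 0.27) × 2.6384 ≈ 1.9260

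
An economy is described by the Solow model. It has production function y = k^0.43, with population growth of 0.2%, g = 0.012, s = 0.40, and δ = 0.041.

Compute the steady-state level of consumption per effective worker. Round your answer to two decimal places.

c* = 2.68

Steady state requires s·f(k) = (n + g + δ)·k, i.e. s·k^α = (n + g + δ)·k.
Dividing both sides by k: k^(1−α) = s / (n + g + δ).
k^0.57 = 0.40 / (0.002 + 0.012 + 0.041) = 0.40 / 0.055 = 7.2727
k* = 7.2727^(1/0.57) ≈ 32.4898
y* = (k*)^α = 32.4898^0.43 ≈ 4.4674
c* = (1 − s)·y* = (1 − 0.40) × 4.4674 ≈ 2.6804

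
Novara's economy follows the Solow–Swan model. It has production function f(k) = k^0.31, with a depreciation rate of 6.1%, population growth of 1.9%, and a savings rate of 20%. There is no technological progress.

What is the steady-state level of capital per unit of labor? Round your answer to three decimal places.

At the steady state, Δk = 0, so s·k^α = (n + δ)·k.
Rearranging, k^(1−α) = s / (n + δ).
k^0.69 = 0.20 / (0.019 + 0.061) = 0.20 / 0.080 = 2.5000
k* = 2.5000^(1/0.69) ≈ 3.7733

k* = 3.773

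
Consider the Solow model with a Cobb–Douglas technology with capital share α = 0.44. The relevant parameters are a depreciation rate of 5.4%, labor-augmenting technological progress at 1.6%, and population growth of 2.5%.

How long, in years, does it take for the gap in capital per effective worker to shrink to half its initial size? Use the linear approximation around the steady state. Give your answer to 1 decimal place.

half-life ≈ 13.0 years

Near the steady state the convergence rate is λ = (1 − α)(n + g + δ).
λ = (1 − 0.44) × 0.095 = 0.56 × 0.095 = 0.0532
Half-life = ln 2 / λ = 0.6931 / 0.0532 ≈ 13.03 years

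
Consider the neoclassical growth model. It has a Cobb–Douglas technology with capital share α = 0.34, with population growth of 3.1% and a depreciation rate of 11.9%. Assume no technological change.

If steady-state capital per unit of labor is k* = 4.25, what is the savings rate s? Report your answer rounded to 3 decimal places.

s ≈ 0.390

In steady state, investment equals break-even investment: s·k^α = (n + δ)·k.
So s / (n + δ) = (k*)^(1−α) = 4.25^0.66 = 2.5986.
Therefore s = 2.5986 × (n + δ) = 2.5986 × 0.150 = 0.3898.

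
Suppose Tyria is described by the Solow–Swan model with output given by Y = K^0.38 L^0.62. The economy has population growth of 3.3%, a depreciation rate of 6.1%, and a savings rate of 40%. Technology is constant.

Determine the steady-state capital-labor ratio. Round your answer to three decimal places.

k* = 10.337

In steady state, investment equals break-even investment: s·k^α = (n + δ)·k.
Rearranging, k^(1−α) = s / (n + δ).
k^0.62 = 0.40 / (0.033 + 0.061) = 0.40 / 0.094 = 4.2553
k* = 4.2553^(1/0.62) ≈ 10.3372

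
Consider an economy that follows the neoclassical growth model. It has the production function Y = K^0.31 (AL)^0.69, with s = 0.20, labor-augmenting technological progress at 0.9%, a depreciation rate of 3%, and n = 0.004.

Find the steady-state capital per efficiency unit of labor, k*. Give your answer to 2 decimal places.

In steady state, investment equals break-even investment: s·k^α = (n + g + δ)·k.
Dividing both sides by k: k^(1−α) = s / (n + g + δ).
k^0.69 = 0.20 / (0.004 + 0.009 + 0.030) = 0.20 / 0.043 = 4.6512
k* = 4.6512^(1/0.69) ≈ 9.2787

k* ≈ 9.28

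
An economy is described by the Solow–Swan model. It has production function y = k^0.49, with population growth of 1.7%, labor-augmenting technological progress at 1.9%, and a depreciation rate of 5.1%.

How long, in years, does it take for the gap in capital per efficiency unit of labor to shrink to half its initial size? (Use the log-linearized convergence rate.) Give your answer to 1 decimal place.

Near the steady state the convergence rate is λ = (1 − α)(n + g + δ).
λ = (1 − 0.49) × 0.087 = 0.51 × 0.087 = 0.04437
Half-life = ln 2 / λ = 0.6931 / 0.04437 ≈ 15.62 years

t_½ ≈ 15.6 years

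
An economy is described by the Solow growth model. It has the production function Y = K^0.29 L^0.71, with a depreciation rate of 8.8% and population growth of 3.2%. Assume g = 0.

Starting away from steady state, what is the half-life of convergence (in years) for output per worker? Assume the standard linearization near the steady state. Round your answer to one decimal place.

about 8.1 years

Near the steady state the convergence rate is λ = (1 − α)(n + δ).
λ = (1 − 0.29) × 0.120 = 0.71 × 0.120 = 0.0852
Half-life = ln 2 / λ = 0.6931 / 0.0852 ≈ 8.13 years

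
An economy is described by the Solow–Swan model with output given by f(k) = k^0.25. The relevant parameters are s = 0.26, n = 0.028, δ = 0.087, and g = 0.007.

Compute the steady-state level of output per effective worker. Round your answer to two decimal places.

y* ≈ 1.29

At the steady state, Δk = 0, so s·k^α = (n + g + δ)·k.
Dividing both sides by k: k^(1−α) = s / (n + g + δ).
k^0.75 = 0.26 / (0.028 + 0.007 + 0.087) = 0.26 / 0.122 = 2.1311
k* = 2.1311^(1/0.75) ≈ 2.7424
y* = (k*)^α = 2.7424^0.25 ≈ 1.2869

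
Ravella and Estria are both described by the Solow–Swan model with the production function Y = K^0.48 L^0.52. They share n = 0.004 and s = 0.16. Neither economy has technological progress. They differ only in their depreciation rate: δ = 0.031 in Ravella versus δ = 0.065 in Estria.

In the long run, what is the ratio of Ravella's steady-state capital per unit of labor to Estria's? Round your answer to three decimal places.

Steady-state k* = [s/(n + δ)]^(1/(1−α)), so the ratio is [ (s_R/(n + δ)_R) / (s_E/(n + δ)_E) ]^1.9231.
s_R/(n + δ)_R = 0.16/0.035 = 4.5714; s_E/(n + δ)_E = 0.16/0.069 = 2.3188.
Ratio = (4.5714/2.3188)^1.9231 = 1.9715^1.9231 ≈ 3.6891

k*_R / k*_E ≈ 3.689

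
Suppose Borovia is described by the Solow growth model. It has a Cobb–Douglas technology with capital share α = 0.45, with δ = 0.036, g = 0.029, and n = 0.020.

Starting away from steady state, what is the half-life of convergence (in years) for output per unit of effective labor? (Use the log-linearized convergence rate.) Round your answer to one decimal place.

Near the steady state the convergence rate is λ = (1 − α)(n + g + δ).
λ = (1 − 0.45) × 0.085 = 0.55 × 0.085 = 0.04675
Half-life = ln 2 / λ = 0.6931 / 0.04675 ≈ 14.83 years

about 14.8 years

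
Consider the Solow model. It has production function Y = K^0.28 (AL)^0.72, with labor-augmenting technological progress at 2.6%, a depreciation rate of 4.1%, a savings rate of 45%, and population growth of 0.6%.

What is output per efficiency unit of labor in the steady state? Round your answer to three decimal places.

At the steady state, Δk = 0, so s·k^α = (n + g + δ)·k.
Dividing both sides by k: k^(1−α) = s / (n + g + δ).
k^0.72 = 0.45 / (0.006 + 0.026 + 0.041) = 0.45 / 0.073 = 6.1644
k* = 6.1644^(1/0.72) ≈ 12.5046
y* = (k*)^α = 12.5046^0.28 ≈ 2.0285

y* ≈ 2.029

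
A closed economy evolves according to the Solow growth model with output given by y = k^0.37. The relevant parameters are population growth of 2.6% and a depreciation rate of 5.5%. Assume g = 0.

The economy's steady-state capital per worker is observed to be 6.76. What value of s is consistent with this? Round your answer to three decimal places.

Steady state requires s·f(k) = (n + δ)·k, i.e. s·k^α = (n + δ)·k.
So s / (n + δ) = (k*)^(1−α) = 6.76^0.63 = 3.3332.
Therefore s = 3.3332 × (n + δ) = 3.3332 × 0.081 = 0.2700.

s ≈ 0.270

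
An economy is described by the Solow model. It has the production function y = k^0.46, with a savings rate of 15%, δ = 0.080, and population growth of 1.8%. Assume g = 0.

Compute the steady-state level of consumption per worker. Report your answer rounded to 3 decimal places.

In steady state, investment equals break-even investment: s·k^α = (n + δ)·k.
Dividing both sides by k: k^(1−α) = s / (n + δ).
k^0.54 = 0.15 / (0.018 + 0.080) = 0.15 / 0.098 = 1.5306
k* = 1.5306^(1/0.54) ≈ 2.1996
y* = (k*)^α = 2.1996^0.46 ≈ 1.4371
c* = (1 − s)·y* = (1 − 0.15) × 1.4371 ≈ 1.2215

c* = 1.222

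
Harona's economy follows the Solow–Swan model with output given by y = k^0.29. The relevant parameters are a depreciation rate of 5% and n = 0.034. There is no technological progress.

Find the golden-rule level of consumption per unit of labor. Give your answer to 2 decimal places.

At the golden rule, f'(k) = n + δ, so α·k^(α−1) = n + δ and k_gold = (α/(n + δ))^(1/(1−α)).
k_gold = (0.29/0.084)^(1/0.71) = 3.4524^1.4085 ≈ 5.7272
c_gold = f(k_gold) − (n + δ)·k_gold = 1.6588 − 0.084×5.7272 ≈ 1.1777

c_gold ≈ 1.18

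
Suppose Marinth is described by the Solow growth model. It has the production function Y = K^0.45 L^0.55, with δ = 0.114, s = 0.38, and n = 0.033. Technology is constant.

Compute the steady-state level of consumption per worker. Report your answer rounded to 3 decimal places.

c* ≈ 1.349

At the steady state, Δk = 0, so s·k^α = (n + δ)·k.
Dividing both sides by k: k^(1−α) = s / (n + δ).
k^0.55 = 0.38 / (0.033 + 0.114) = 0.38 / 0.147 = 2.5850
k* = 2.5850^(1/0.55) ≈ 5.6225
y* = (k*)^α = 5.6225^0.45 ≈ 2.1750
c* = (1 − s)·y* = (1 − 0.38) × 2.1750 ≈ 1.3485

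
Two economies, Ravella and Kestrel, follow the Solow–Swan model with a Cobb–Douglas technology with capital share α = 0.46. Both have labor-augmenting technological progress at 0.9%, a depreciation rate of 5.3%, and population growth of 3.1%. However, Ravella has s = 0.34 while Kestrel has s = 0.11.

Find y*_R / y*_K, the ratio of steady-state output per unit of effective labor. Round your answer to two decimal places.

y*_R / y*_K ≈ 2.62

Steady-state y* = [s/(n + g + δ)]^(α/(1−α)), so the ratio is [ (s_R/(n + g + δ)_R) / (s_K/(n + g + δ)_K) ]^0.8519.
s_R/(n + g + δ)_R = 0.34/0.093 = 3.6559; s_K/(n + g + δ)_K = 0.11/0.093 = 1.1828.
Ratio = (3.6559/1.1828)^0.8519 = 3.0909^0.8519 ≈ 2.6152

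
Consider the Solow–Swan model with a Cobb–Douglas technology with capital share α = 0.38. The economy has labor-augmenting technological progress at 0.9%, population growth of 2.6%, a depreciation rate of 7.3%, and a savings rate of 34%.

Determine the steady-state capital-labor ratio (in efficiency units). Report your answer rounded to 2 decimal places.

At the steady state, Δk = 0, so s·k^α = (n + g + δ)·k.
Rearranging, k^(1−α) = s / (n + g + δ).
k^0.62 = 0.34 / (0.026 + 0.009 + 0.073) = 0.34 / 0.108 = 3.1481
k* = 3.1481^(1/0.62) ≈ 6.3578

k* ≈ 6.36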